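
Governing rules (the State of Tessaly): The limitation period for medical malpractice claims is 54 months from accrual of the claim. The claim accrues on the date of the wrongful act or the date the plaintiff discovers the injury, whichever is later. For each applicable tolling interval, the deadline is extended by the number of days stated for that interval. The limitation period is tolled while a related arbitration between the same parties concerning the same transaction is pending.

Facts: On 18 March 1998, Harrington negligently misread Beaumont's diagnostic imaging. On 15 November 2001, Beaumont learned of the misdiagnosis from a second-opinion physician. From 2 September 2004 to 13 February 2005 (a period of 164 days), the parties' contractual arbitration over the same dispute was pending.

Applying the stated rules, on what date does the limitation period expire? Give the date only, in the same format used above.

26 October 2006

The claim accrued on 15 November 2001 — the later of the 18 March 1998 act and the 15 November 2001 discovery.
Adding the 54 months base period to 15 November 2001 gives a deadline of 15 May 2006, before any tolling.
Because the pending related arbitration ran from 2 September 2004 to 13 February 2005, the deadline is extended by 164 days to 26 October 2006.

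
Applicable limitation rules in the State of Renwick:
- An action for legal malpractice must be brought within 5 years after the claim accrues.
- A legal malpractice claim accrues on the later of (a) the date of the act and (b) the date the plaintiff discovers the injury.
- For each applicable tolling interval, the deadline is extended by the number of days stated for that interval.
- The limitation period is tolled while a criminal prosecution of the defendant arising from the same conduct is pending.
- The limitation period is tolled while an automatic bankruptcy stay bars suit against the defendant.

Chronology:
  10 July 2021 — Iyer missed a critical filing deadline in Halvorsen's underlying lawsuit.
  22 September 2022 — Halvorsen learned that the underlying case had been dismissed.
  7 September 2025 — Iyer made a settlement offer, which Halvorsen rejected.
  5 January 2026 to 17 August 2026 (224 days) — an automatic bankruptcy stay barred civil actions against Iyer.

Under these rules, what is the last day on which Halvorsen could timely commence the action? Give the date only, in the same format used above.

3 May 2028

Because discovery on 22 September 2022 post-dates the 10 July 2021 act, accrual under the later-of rule falls on 22 September 2022.
Adding the 5 years base period to 22 September 2022 gives a deadline of 22 September 2027, before any tolling.
The period was tolled for 224 days by the automatic bankruptcy stay (5 January 2026 to 17 August 2026), pushing the deadline to 3 May 2028.
None of the other events listed affects the running of the period under the stated rules.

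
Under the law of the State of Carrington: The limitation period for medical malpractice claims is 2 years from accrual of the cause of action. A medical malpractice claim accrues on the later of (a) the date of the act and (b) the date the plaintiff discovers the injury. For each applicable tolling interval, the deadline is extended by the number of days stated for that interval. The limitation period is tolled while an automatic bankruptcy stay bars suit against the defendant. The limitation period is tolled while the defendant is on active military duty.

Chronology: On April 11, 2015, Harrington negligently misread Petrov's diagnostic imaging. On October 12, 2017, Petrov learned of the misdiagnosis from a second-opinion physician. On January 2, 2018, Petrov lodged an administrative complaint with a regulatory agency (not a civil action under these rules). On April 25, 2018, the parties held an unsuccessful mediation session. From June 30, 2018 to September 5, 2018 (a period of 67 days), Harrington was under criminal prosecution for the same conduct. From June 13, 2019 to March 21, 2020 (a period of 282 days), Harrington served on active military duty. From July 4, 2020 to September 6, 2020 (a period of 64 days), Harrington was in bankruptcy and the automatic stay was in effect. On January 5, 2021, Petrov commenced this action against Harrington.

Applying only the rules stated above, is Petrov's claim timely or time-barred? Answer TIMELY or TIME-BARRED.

Taking the later of the act (April 11, 2015) and discovery (October 12, 2017), the claim accrued on October 12, 2017.
2 years from October 12, 2017 is October 12, 2019.
The defendant's active military service from June 13, 2019 to March 21, 2020 tolled the period for 282 days, extending the deadline to July 20, 2020.
Because the automatic bankruptcy stay ran from July 4, 2020 to September 6, 2020, the deadline is extended by 64 days to September 22, 2020.
Although a criminal prosecution ran from June 30, 2018 to September 5, 2018, the stated rules do not make that a tolling event, so it is disregarded.
The other events in the timeline have no effect on the limitation period under the stated rules.
Petrov filed on January 5, 2021, after the September 22, 2020 deadline, so the action is time-barred.

TIME-BARRED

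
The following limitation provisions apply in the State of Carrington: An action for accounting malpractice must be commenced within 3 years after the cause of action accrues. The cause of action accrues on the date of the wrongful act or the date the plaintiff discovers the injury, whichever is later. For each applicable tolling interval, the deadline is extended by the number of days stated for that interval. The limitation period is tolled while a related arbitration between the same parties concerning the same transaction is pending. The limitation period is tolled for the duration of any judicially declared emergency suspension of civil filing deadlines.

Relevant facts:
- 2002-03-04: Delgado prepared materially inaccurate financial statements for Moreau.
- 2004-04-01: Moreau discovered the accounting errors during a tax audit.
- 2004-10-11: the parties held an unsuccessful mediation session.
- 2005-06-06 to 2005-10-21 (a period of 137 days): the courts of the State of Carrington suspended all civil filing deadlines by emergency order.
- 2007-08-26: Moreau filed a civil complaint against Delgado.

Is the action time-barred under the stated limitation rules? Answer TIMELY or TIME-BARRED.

TIME-BARRED

The claim accrued on 2004-04-01 — the later of the 2002-03-04 act and the 2004-04-01 discovery.
3 years from 2004-04-01 is 2007-04-01.
Because the emergency suspension of filing deadlines ran from 2005-06-06 to 2005-10-21, the deadline is extended by 137 days to 2007-08-16.
The other events in the timeline have no effect on the limitation period under the stated rules.
The 2007-08-26 filing falls after the 2007-08-16 deadline; the claim is time-barred.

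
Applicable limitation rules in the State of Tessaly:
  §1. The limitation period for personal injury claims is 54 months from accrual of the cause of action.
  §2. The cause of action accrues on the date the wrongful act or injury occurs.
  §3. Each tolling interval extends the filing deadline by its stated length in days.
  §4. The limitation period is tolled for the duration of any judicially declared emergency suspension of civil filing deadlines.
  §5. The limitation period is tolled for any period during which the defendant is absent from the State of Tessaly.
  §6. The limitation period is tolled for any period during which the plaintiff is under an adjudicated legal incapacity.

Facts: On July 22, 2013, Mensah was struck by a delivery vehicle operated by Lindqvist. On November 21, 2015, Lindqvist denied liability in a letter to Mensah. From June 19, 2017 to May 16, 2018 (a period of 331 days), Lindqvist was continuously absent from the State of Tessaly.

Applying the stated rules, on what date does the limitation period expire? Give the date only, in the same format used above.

December 19, 2018

The cause of action accrued on July 22, 2013, the date of the act.
Adding the 54 months base period to July 22, 2013 gives a deadline of January 22, 2018, before any tolling.
The period was tolled for 331 days by the defendant's absence from the jurisdiction (June 19, 2017 to May 16, 2018), pushing the deadline to December 19, 2018.
The other events in the timeline have no effect on the limitation period under the stated rules.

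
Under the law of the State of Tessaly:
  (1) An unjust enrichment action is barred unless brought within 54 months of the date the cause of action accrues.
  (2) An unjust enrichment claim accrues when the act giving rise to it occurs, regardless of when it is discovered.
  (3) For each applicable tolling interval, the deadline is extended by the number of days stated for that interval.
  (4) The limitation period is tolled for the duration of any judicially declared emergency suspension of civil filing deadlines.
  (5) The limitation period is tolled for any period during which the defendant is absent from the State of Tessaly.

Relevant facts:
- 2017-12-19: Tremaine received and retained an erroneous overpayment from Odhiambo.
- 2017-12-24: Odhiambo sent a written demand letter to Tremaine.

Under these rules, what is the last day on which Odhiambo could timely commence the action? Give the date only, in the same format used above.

2022-06-19

The cause of action accrued on 2017-12-19, the date of the act.
The untolled deadline — 54 months after 2017-12-19 — is 2022-06-19.
Nothing else in the chronology tolls or restarts the period.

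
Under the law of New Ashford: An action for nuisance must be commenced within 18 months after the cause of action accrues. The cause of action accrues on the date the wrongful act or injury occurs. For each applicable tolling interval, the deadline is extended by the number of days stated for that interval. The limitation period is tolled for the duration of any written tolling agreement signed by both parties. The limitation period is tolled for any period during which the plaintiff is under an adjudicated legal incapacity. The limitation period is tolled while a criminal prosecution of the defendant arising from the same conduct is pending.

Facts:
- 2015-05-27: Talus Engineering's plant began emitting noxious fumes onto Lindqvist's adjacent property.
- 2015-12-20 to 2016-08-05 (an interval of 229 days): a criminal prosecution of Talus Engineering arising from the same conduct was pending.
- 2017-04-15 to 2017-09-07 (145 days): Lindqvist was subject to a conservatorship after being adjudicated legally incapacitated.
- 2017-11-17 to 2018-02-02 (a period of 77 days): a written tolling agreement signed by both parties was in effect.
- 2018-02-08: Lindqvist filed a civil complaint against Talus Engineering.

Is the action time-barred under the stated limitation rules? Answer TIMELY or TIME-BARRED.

The limitation period began to run on 2015-05-27.
Adding the 18 months base period to 2015-05-27 gives a deadline of 2016-11-27, before any tolling.
Because the pending criminal prosecution ran from 2015-12-20 to 2016-08-05, the deadline is extended by 229 days to 2017-07-14.
The period was tolled for 145 days by the plaintiff's legal incapacity (2017-04-15 to 2017-09-07), pushing the deadline to 2017-12-06.
Because the written tolling agreement ran from 2017-11-17 to 2018-02-02, the deadline is extended by 77 days to 2018-02-21.
The 2018-02-08 filing precedes the 2018-02-21 deadline; the claim is timely.

TIMELY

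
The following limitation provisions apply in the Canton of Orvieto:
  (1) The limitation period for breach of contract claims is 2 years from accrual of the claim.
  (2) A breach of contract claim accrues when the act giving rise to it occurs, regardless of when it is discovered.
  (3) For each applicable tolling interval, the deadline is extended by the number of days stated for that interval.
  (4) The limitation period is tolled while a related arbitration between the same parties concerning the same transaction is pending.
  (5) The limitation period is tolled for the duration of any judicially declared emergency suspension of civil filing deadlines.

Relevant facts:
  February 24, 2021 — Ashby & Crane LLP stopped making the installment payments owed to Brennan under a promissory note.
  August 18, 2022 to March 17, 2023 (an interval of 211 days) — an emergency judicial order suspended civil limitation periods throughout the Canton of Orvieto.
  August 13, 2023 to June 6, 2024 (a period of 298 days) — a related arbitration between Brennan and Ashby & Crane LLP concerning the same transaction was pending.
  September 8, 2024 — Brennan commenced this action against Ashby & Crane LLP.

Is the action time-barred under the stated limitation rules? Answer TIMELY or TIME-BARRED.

The claim accrued on February 24, 2021, when the wrongful act occurred.
The untolled deadline — 2 years after February 24, 2021 — is February 24, 2023.
The period was tolled for 211 days by the emergency suspension of filing deadlines (August 18, 2022 to March 17, 2023), pushing the deadline to September 23, 2023.
The period was tolled for 298 days by the pending related arbitration (August 13, 2023 to June 6, 2024), pushing the deadline to July 17, 2024.
Brennan filed on September 8, 2024, after the July 17, 2024 deadline, so the action is time-barred.

TIME-BARRED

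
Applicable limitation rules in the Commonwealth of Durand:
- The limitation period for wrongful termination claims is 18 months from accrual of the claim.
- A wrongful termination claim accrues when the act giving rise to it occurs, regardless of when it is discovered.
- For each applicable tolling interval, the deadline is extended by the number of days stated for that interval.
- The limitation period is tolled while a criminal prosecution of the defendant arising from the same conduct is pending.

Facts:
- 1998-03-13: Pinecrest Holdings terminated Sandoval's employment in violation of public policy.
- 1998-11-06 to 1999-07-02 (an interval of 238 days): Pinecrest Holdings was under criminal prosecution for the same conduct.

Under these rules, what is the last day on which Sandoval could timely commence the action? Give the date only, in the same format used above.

The claim accrued on 1998-03-13, when the wrongful act occurred.
Adding the 18 months base period to 1998-03-13 gives a deadline of 1999-09-13, before any tolling.
The pending criminal prosecution from 1998-11-06 to 1999-07-02 tolled the period for 238 days, extending the deadline to 2000-05-08.

2000-05-08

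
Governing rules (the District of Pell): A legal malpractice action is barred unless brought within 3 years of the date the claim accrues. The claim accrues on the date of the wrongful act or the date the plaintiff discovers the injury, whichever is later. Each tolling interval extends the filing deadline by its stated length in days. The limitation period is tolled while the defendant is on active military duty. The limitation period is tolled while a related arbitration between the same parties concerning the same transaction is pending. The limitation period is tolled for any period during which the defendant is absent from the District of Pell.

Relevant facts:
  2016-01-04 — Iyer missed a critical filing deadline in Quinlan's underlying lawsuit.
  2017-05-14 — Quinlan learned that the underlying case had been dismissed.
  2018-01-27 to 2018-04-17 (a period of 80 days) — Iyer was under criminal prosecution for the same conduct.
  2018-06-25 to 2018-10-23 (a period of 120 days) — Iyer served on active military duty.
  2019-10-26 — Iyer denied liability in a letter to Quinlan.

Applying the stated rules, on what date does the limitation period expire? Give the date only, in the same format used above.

2020-09-11

Taking the later of the act (2016-01-04) and discovery (2017-05-14), the claim accrued on 2017-05-14.
Adding the 3 years base period to 2017-05-14 gives a deadline of 2020-05-14, before any tolling.
The defendant's active military service from 2018-06-25 to 2018-10-23 tolled the period for 120 days, extending the deadline to 2020-09-11.
The pending criminal prosecution from 2018-01-27 to 2018-04-17 does not toll the period, because no stated rule makes a criminal prosecution a tolling event.
Nothing else in the chronology tolls or restarts the period.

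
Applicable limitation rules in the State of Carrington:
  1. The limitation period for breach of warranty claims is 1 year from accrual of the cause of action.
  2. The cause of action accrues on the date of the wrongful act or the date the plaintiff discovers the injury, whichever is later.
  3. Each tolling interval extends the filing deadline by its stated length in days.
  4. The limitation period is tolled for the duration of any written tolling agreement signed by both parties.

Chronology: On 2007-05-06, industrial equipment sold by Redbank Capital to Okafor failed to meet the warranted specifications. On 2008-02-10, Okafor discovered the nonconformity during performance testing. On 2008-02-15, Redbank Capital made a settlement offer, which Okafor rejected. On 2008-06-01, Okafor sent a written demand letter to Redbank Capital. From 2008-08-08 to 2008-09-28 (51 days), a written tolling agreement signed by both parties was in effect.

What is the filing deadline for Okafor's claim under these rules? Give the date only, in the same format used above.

Because discovery on 2008-02-10 post-dates the 2007-05-06 act, accrual under the later-of rule falls on 2008-02-10.
1 year from 2008-02-10 is 2009-02-10.
Because the written tolling agreement ran from 2008-08-08 to 2008-09-28, the deadline is extended by 51 days to 2009-04-02.
Nothing else in the chronology tolls or restarts the period.

2009-04-02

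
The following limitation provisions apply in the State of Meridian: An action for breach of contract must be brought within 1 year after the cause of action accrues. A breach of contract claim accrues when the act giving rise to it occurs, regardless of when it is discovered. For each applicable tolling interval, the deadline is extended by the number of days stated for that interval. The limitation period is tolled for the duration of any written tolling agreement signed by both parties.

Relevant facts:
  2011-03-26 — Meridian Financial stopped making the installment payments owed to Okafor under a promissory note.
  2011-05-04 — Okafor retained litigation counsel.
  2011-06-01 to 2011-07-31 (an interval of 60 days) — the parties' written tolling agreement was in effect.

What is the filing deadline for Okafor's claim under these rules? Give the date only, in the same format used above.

The limitation period began to run on 2011-03-26.
1 year from 2011-03-26 is 2012-03-26.
Because the written tolling agreement ran from 2011-06-01 to 2011-07-31, the deadline is extended by 60 days to 2012-05-25.
The other events in the timeline have no effect on the limitation period under the stated rules.

2012-05-25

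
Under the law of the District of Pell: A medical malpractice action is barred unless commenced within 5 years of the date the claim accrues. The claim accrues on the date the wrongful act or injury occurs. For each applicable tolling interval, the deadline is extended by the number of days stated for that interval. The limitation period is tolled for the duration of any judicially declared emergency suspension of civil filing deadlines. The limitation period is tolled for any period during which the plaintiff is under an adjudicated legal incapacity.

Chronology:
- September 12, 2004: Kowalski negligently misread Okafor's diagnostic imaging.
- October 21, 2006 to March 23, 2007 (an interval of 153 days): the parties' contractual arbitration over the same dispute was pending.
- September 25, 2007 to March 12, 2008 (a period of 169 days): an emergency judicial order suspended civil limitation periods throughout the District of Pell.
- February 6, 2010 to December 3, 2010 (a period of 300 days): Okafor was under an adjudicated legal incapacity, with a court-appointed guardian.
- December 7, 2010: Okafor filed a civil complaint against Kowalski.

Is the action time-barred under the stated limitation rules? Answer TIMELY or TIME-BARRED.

The claim accrued on September 12, 2004, when the wrongful act occurred.
Adding the 5 years base period to September 12, 2004 gives a deadline of September 12, 2009, before any tolling.
Because the emergency suspension of filing deadlines ran from September 25, 2007 to March 12, 2008, the deadline is extended by 169 days to February 28, 2010.
The period was tolled for 300 days by the plaintiff's legal incapacity (February 6, 2010 to December 3, 2010), pushing the deadline to December 25, 2010.
No stated provision tolls the period for a pending arbitration, so the interval from October 21, 2006 to March 23, 2007 has no effect on the deadline.
The December 7, 2010 filing precedes the December 25, 2010 deadline; the claim is timely.

TIMELY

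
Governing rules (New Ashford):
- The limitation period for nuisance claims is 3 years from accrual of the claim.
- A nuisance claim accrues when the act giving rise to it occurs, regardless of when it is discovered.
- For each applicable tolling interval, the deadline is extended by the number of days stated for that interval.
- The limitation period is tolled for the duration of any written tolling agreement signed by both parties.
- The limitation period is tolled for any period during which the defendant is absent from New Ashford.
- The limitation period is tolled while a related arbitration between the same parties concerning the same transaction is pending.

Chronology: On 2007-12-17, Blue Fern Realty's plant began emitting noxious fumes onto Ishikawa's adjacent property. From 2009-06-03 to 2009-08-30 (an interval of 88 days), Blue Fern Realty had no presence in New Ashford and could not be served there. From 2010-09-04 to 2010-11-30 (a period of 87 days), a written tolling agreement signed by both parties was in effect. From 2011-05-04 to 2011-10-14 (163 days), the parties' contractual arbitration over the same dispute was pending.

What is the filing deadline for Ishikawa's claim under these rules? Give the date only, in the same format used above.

2011-11-20

The claim accrued on 2007-12-17, the date of the act.
3 years from 2007-12-17 is 2010-12-17.
The defendant's absence from the jurisdiction from 2009-06-03 to 2009-08-30 tolled the period for 88 days, extending the deadline to 2011-03-15.
Because the written tolling agreement ran from 2010-09-04 to 2010-11-30, the deadline is extended by 87 days to 2011-06-10.
Because the pending related arbitration ran from 2011-05-04 to 2011-10-14, the deadline is extended by 163 days to 2011-11-20.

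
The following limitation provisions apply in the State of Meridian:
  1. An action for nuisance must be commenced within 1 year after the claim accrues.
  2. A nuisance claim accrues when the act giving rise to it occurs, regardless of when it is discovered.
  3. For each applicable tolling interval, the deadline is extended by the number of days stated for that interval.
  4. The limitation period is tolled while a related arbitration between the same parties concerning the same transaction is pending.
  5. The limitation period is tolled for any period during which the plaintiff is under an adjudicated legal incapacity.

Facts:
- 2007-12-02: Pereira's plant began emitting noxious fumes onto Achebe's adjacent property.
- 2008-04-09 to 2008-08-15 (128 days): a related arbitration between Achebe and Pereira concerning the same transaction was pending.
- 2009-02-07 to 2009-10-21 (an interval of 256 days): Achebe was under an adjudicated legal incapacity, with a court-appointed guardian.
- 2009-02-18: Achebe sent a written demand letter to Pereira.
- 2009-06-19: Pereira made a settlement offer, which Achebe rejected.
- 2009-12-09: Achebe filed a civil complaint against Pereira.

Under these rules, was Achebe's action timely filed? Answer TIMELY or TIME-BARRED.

The claim accrued on 2007-12-02, when the wrongful act occurred.
1 year from 2007-12-02 is 2008-12-02.
Because the pending related arbitration ran from 2008-04-09 to 2008-08-15, the deadline is extended by 128 days to 2009-04-09.
Because the plaintiff's legal incapacity ran from 2009-02-07 to 2009-10-21, the deadline is extended by 256 days to 2009-12-21.
Nothing else in the chronology tolls or restarts the period.
The 2009-12-09 filing precedes the 2009-12-21 deadline; the claim is timely.

TIMELY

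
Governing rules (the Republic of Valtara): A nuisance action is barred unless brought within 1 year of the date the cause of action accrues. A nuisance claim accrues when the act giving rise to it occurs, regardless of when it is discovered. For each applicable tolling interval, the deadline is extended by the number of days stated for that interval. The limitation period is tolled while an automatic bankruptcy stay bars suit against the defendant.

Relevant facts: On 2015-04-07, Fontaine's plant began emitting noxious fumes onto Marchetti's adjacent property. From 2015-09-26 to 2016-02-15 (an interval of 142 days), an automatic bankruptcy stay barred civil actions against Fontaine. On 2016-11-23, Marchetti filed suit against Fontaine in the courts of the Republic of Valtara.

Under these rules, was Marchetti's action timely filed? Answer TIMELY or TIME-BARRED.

The claim accrued on 2015-04-07, when the wrongful act occurred.
1 year from 2015-04-07 is 2016-04-07.
The automatic bankruptcy stay from 2015-09-26 to 2016-02-15 tolled the period for 142 days, extending the deadline to 2016-08-27.
Marchetti filed on 2016-11-23, after the 2016-08-27 deadline, so the action is time-barred.

TIME-BARRED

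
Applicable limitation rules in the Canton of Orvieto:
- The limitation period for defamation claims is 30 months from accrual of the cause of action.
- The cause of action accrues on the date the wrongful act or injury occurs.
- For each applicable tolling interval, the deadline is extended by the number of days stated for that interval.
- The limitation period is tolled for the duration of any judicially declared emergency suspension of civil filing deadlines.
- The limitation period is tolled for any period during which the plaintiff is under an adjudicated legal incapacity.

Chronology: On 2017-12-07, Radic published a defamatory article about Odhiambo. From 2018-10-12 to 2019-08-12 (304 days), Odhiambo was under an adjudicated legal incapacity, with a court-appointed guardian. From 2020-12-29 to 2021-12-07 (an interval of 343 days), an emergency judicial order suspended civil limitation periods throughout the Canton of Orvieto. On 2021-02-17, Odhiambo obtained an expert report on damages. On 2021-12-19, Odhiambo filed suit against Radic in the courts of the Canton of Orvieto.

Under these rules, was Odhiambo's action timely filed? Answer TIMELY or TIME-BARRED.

TIMELY

The cause of action accrued on 2017-12-07, the date of the act.
The untolled deadline — 30 months after 2017-12-07 — is 2020-06-07.
The period was tolled for 304 days by the plaintiff's legal incapacity (2018-10-12 to 2019-08-12), pushing the deadline to 2021-04-07.
The emergency suspension of filing deadlines from 2020-12-29 to 2021-12-07 tolled the period for 343 days, extending the deadline to 2022-03-16.
The other events in the timeline have no effect on the limitation period under the stated rules.
The 2021-12-19 filing precedes the 2022-03-16 deadline; the claim is timely.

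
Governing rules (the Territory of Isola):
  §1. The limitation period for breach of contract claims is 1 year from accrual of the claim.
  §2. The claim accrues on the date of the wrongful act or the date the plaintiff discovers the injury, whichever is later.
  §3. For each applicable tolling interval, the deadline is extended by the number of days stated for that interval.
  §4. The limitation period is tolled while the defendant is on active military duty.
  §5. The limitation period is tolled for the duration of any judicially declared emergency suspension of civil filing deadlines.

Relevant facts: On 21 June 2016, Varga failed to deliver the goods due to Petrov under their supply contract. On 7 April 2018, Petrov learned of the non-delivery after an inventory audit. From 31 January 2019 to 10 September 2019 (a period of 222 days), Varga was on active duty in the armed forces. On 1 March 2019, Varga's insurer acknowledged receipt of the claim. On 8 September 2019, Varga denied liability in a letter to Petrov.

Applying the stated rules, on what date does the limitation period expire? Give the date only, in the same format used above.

The claim accrued on 7 April 2018 — the later of the 21 June 2016 act and the 7 April 2018 discovery.
The untolled deadline — 1 year after 7 April 2018 — is 7 April 2019.
The defendant's active military service from 31 January 2019 to 10 September 2019 tolled the period for 222 days, extending the deadline to 15 November 2019.
None of the other events listed affects the running of the period under the stated rules.

15 November 2019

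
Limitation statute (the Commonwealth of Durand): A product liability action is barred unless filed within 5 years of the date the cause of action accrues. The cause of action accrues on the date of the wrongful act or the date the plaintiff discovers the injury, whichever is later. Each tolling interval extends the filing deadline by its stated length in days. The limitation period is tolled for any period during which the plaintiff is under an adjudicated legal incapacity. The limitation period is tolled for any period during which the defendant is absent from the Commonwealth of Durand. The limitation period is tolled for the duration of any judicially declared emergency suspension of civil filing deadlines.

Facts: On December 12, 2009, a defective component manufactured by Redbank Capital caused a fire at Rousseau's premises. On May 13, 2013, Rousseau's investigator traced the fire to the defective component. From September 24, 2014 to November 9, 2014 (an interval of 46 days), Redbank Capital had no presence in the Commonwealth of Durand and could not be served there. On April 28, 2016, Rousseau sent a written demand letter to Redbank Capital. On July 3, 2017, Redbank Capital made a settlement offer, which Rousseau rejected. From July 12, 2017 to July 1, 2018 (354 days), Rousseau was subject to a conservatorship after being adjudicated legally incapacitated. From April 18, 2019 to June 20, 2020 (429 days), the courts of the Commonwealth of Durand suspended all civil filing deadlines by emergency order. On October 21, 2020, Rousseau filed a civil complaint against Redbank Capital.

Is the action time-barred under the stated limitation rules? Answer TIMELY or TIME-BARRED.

TIME-BARRED

Taking the later of the act (December 12, 2009) and discovery (May 13, 2013), the claim accrued on May 13, 2013.
5 years from May 13, 2013 is May 13, 2018.
The period was tolled for 46 days by the defendant's absence from the jurisdiction (September 24, 2014 to November 9, 2014), pushing the deadline to June 28, 2018.
The period was tolled for 354 days by the plaintiff's legal incapacity (July 12, 2017 to July 1, 2018), pushing the deadline to June 17, 2019.
The emergency suspension of filing deadlines from April 18, 2019 to June 20, 2020 tolled the period for 429 days, extending the deadline to August 19, 2020.
Nothing else in the chronology tolls or restarts the period.
Filing on October 21, 2020 missed the August 19, 2020 deadline — the action is time-barred.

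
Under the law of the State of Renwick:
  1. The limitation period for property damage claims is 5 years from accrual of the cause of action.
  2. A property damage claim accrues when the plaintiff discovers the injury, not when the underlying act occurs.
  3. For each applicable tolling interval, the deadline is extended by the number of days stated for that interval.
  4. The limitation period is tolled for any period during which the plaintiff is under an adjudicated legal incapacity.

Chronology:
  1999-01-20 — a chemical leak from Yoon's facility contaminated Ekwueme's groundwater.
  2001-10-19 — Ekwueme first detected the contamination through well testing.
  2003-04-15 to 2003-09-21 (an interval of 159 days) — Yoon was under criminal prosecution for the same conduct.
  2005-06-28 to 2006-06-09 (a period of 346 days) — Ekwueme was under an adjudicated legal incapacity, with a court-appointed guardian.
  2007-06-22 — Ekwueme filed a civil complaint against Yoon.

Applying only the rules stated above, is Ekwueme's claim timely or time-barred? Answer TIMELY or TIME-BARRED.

TIMELY

Accrual is tied to discovery, so the period began on 2001-10-19 rather than on 1999-01-20 when the act occurred.
Adding the 5 years base period to 2001-10-19 gives a deadline of 2006-10-19, before any tolling.
The period was tolled for 346 days by the plaintiff's legal incapacity (2005-06-28 to 2006-06-09), pushing the deadline to 2007-09-30.
Although a criminal prosecution ran from 2003-04-15 to 2003-09-21, the stated rules do not make that a tolling event, so it is disregarded.
The 2007-06-22 filing precedes the 2007-09-30 deadline; the claim is timely.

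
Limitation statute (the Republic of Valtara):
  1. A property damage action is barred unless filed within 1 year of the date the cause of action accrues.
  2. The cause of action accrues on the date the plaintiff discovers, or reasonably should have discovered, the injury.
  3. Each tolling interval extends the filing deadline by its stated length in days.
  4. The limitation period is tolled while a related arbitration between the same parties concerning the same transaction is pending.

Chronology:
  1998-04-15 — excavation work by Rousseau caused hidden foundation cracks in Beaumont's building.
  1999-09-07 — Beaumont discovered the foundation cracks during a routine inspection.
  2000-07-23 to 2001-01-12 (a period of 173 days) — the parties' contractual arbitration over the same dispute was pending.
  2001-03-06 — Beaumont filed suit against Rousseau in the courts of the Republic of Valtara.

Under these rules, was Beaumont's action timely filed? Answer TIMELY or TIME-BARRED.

TIME-BARRED

The claim did not accrue until Beaumont discovered the injury on 1999-09-07; the 1998-04-15 act date does not start the clock under the stated rule.
The untolled deadline — 1 year after 1999-09-07 — is 2000-09-07.
The pending related arbitration from 2000-07-23 to 2001-01-12 tolled the period for 173 days, extending the deadline to 2001-02-27.
Beaumont filed on 2001-03-06, after the 2001-02-27 deadline, so the action is time-barred.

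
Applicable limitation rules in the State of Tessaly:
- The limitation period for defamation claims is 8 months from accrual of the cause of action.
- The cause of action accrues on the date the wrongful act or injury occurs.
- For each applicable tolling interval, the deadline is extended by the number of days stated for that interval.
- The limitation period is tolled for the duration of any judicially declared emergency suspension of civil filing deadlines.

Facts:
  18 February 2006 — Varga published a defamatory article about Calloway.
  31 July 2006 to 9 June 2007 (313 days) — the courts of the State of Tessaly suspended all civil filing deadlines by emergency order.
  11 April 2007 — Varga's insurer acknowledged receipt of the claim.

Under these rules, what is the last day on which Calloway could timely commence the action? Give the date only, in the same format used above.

The cause of action accrued on 18 February 2006, the date of the act.
Adding the 8 months base period to 18 February 2006 gives a deadline of 18 October 2006, before any tolling.
Because the emergency suspension of filing deadlines ran from 31 July 2006 to 9 June 2007, the deadline is extended by 313 days to 27 August 2007.
None of the other events listed affects the running of the period under the stated rules.

27 August 2007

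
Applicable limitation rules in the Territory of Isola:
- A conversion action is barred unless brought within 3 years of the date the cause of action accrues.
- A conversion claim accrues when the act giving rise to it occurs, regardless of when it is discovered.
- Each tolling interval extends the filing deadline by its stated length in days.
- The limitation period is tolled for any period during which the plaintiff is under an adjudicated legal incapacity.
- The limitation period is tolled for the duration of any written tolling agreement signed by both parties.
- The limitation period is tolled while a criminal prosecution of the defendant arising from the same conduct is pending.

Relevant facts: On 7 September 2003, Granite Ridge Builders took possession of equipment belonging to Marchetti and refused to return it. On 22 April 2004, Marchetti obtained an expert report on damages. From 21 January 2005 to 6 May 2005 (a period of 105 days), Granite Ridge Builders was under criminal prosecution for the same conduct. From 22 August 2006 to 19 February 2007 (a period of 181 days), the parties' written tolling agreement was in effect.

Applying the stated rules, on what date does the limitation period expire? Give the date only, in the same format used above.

20 June 2007

The claim accrued on 7 September 2003, when the wrongful act occurred.
3 years from 7 September 2003 is 7 September 2006.
The pending criminal prosecution from 21 January 2005 to 6 May 2005 tolled the period for 105 days, extending the deadline to 21 December 2006.
The written tolling agreement from 22 August 2006 to 19 February 2007 tolled the period for 181 days, extending the deadline to 20 June 2007.
The other events in the timeline have no effect on the limitation period under the stated rules.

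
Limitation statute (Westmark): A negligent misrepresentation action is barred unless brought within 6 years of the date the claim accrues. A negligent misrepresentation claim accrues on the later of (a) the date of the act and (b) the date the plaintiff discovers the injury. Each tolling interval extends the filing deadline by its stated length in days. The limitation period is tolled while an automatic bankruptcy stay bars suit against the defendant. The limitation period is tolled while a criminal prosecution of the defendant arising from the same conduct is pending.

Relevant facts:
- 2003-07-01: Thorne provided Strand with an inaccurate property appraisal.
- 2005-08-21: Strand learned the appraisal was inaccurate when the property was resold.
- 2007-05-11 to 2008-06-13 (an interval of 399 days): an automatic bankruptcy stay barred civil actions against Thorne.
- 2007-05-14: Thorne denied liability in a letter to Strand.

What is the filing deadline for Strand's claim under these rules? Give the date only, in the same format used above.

2012-09-23

Because discovery on 2005-08-21 post-dates the 2003-07-01 act, accrual under the later-of rule falls on 2005-08-21.
6 years from 2005-08-21 is 2011-08-21.
The period was tolled for 399 days by the automatic bankruptcy stay (2007-05-11 to 2008-06-13), pushing the deadline to 2012-09-23.
The other events in the timeline have no effect on the limitation period under the stated rules.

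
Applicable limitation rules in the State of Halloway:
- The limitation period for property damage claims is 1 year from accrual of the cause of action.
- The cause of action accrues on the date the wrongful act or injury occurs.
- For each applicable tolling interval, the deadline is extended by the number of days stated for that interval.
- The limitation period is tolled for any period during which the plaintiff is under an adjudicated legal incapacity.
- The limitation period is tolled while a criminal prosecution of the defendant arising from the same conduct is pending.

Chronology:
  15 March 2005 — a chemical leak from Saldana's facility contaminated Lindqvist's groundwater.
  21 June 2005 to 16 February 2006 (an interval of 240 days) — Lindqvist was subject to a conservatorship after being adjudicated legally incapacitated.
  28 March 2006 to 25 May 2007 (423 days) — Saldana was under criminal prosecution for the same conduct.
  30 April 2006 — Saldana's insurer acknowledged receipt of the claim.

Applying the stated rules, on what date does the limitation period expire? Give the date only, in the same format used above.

The claim accrued on 15 March 2005, when the wrongful act occurred.
Adding the 1 year base period to 15 March 2005 gives a deadline of 15 March 2006, before any tolling.
The plaintiff's legal incapacity from 21 June 2005 to 16 February 2006 tolled the period for 240 days, extending the deadline to 10 November 2006.
The pending criminal prosecution from 28 March 2006 to 25 May 2007 tolled the period for 423 days, extending the deadline to 7 January 2008.
None of the other events listed affects the running of the period under the stated rules.

7 January 2008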